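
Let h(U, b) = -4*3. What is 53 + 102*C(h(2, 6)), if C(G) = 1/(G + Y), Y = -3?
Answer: 231/5 ≈ 46.200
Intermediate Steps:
h(U, b) = -12
C(G) = 1/(-3 + G) (C(G) = 1/(G - 3) = 1/(-3 + G))
53 + 102*C(h(2, 6)) = 53 + 102/(-3 - 12) = 53 + 102/(-15) = 53 + 102*(-1/15) = 53 - 34/5 = 231/5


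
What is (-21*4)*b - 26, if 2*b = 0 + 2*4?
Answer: -362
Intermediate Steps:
b = 4 (b = (0 + 2*4)/2 = (0 + 8)/2 = (1/2)*8 = 4)
(-21*4)*b - 26 = -21*4*4 - 26 = -84*4 - 26 = -336 - 26 = -362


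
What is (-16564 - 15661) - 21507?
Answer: -53732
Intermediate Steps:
(-16564 - 15661) - 21507 = -32225 - 21507 = -53732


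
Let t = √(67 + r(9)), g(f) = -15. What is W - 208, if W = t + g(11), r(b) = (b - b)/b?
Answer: -223 + √67 ≈ -214.81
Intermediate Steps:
r(b) = 0 (r(b) = 0/b = 0)
t = √67 (t = √(67 + 0) = √67 ≈ 8.1853)
W = -15 + √67 (W = √67 - 15 = -15 + √67 ≈ -6.8146)
W - 208 = (-15 + √67) - 208 = -223 + √67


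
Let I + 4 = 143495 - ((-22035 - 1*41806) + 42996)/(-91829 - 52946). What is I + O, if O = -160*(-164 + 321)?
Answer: 3427428136/28955 ≈ 1.1837e+5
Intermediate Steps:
O = -25120 (O = -160*157 = -25120)
I = 4154777736/28955 (I = -4 + (143495 - ((-22035 - 1*41806) + 42996)/(-91829 - 52946)) = -4 + (143495 - ((-22035 - 41806) + 42996)/(-144775)) = -4 + (143495 - (-63841 + 42996)*(-1)/144775) = -4 + (143495 - (-20845)*(-1)/144775) = -4 + (143495 - 1*4169/28955) = -4 + (143495 - 4169/28955) = -4 + 4154893556/28955 = 4154777736/28955 ≈ 1.4349e+5)
I + O = 4154777736/28955 - 25120 = 3427428136/28955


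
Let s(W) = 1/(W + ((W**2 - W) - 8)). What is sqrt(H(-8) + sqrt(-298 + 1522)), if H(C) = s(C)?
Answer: sqrt(14 + 4704*sqrt(34))/28 ≈ 5.9164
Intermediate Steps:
s(W) = 1/(-8 + W**2) (s(W) = 1/(W + (-8 + W**2 - W)) = 1/(-8 + W**2))
H(C) = 1/(-8 + C**2)
sqrt(H(-8) + sqrt(-298 + 1522)) = sqrt(1/(-8 + (-8)**2) + sqrt(-298 + 1522)) = sqrt(1/(-8 + 64) + sqrt(1224)) = sqrt(1/56 + 6*sqrt(34))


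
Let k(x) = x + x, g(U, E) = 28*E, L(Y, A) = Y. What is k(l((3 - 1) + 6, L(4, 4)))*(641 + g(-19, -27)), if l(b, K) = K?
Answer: -920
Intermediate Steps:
k(x) = 2*x
k(l((3 - 1) + 6, L(4, 4)))*(641 + g(-19, -27)) = (2*4)*(641 + 28*(-27)) = 8*(641 - 756) = 8*(-115) = -920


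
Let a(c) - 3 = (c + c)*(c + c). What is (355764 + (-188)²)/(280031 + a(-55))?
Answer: 195554/146067 ≈ 1.3388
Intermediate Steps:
a(c) = 3 + 4*c² (a(c) = 3 + (c + c)*(c + c) = 3 + (2*c)*(2*c) = 3 + 4*c²)
(355764 + (-188)²)/(280031 + a(-55)) = (355764 + (-188)²)/(280031 + (3 + 4*(-55)²)) = (355764 + 35344)/(280031 + (3 + 4*3025)) = 391108/(280031 + (3 + 12100)) = 391108/(280031 + 12103) = 391108/292134 = 391108*(1/292134) = 195554/146067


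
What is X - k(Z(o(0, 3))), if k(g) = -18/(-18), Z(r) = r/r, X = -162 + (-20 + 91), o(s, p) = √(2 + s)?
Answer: -92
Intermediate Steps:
X = -91 (X = -162 + 71 = -91)
Z(r) = 1
k(g) = 1 (k(g) = -18*(-1)/18 = -1*(-1) = 1)
X - k(Z(o(0, 3))) = -91 - 1*1 = -91 - 1 = -92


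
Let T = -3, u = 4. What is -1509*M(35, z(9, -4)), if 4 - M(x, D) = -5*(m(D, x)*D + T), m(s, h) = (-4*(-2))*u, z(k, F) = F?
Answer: 982359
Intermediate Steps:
m(s, h) = 32 (m(s, h) = -4*(-2)*4 = 8*4 = 32)
M(x, D) = -11 + 160*D (M(x, D) = 4 - (-5)*(32*D - 3) = 4 - (-5)*(-3 + 32*D) = 4 - (15 - 160*D) = 4 + (-15 + 160*D) = -11 + 160*D)
-1509*M(35, z(9, -4)) = -1509*(-11 + 160*(-4)) = -1509*(-11 - 640) = -1509*(-651) = 982359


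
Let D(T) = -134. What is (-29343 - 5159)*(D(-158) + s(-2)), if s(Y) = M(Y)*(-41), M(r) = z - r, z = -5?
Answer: 379522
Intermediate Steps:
M(r) = -5 - r
s(Y) = 205 + 41*Y (s(Y) = (-5 - Y)*(-41) = 205 + 41*Y)
(-29343 - 5159)*(D(-158) + s(-2)) = (-29343 - 5159)*(-134 + (205 + 41*(-2))) = -34502*(-134 + (205 - 82)) = -34502*(-134 + 123) = -34502*(-11) = 379522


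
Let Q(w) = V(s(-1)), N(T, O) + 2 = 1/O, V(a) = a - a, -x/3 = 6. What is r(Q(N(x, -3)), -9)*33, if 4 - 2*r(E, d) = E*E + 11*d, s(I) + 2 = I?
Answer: 3399/2 ≈ 1699.5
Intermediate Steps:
x = -18 (x = -3*6 = -18)
s(I) = -2 + I
V(a) = 0
N(T, O) = -2 + 1/O
Q(w) = 0
r(E, d) = 2 - 11*d/2 - E²/2 (r(E, d) = 2 - (E*E + 11*d)/2 = 2 - (E² + 11*d)/2 = 2 + (-11*d/2 - E²/2) = 2 - 11*d/2 - E²/2)
r(Q(N(x, -3)), -9)*33 = (2 - 11/2*(-9) - ½*0²)*33 = (2 + 99/2 - ½*0)*33 = (2 + 99/2 + 0)*33 = (103/2)*33 = 3399/2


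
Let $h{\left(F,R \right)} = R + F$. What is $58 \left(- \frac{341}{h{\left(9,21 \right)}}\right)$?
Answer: $- \frac{9889}{15} \approx -659.27$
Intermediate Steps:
$h{\left(F,R \right)} = F + R$
$58 \left(- \frac{341}{h{\left(9,21 \right)}}\right) = 58 \left(- \frac{341}{9 + 21}\right) = 58 \left(- \frac{341}{30}\right) = - \frac{9889}{15}$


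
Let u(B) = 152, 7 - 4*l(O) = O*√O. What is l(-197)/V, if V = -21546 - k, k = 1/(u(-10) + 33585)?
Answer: -236159/2907589612 - 6646189*I*√197/2907589612 ≈ -8.1222e-5 - 0.032083*I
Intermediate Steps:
l(O) = 7/4 - O^(3/2)/4 (l(O) = 7/4 - O*√O/4 = 7/4 - O^(3/2)/4)
k = 1/33737 (k = 1/(152 + 33585) = 1/33737 ≈ 2.9641e-5)
V = -726897403/33737 (V = -21546 - 1*1/33737 = -21546 - 1/33737 = -726897403/33737 ≈ -21546.)
l(-197)/V = (7/4 - (-197)*I*√197/4)/(-726897403/33737) = (7/4 - (-197)*I*√197/4)*(-33737/726897403) = (7/4 + 197*I*√197/4)*(-33737/726897403) = -236159/2907589612 - 6646189*I*√197/2907589612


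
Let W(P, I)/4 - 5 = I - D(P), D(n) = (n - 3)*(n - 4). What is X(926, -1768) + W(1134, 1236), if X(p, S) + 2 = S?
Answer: -5108926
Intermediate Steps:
X(p, S) = -2 + S
D(n) = (-4 + n)*(-3 + n) (D(n) = (-3 + n)*(-4 + n) = (-4 + n)*(-3 + n))
W(P, I) = -28 - 4*P² + 4*I + 28*P (W(P, I) = 20 + 4*(I - (12 + P² - 7*P)) = 20 + 4*(I + (-12 - P² + 7*P)) = 20 + 4*(-12 + I - P² + 7*P) = 20 + (-48 - 4*P² + 4*I + 28*P) = -28 - 4*P² + 4*I + 28*P)
X(926, -1768) + W(1134, 1236) = (-2 - 1768) + (-28 - 4*1134² + 4*1236 + 28*1134) = -1770 + (-28 - 4*1285956 + 4944 + 31752) = -1770 + (-28 - 5143824 + 4944 + 31752) = -1770 - 5107156 = -5108926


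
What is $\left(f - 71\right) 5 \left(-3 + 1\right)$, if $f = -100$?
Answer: $1710$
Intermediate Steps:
$\left(f - 71\right) 5 \left(-3 + 1\right) = \left(-100 - 71\right) 5 \left(-3 + 1\right) = \left(-100 - 71\right) 5 \left(-2\right) = \left(-171\right) \left(-10\right) = 1710$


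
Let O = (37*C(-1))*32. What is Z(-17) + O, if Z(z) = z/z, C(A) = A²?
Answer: 1185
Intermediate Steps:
Z(z) = 1
O = 1184 (O = (37*(-1)²)*32 = (37*1)*32 = 37*32 = 1184)
Z(-17) + O = 1 + 1184 = 1185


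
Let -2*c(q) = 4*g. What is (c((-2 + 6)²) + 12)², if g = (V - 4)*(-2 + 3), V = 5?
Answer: 100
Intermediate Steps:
g = 1 (g = (5 - 4)*(-2 + 3) = 1*1 = 1)
c(q) = -2
(c((-2 + 6)²) + 12)² = (-2 + 12)² = 10² = 100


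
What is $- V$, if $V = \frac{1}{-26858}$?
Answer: $\frac{1}{26858} \approx 3.7233 \cdot 10^{-5}$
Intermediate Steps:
$V = - \frac{1}{26858} \approx -3.7233 \cdot 10^{-5}$
$- V = \left(-1\right) \left(- \frac{1}{26858}\right) = \frac{1}{26858}$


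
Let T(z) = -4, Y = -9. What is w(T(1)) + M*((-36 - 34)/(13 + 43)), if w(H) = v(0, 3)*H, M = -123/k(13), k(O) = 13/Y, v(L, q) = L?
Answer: -5535/52 ≈ -106.44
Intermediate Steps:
k(O) = -13/9 (k(O) = 13/(-9) = 13*(-1/9) = -13/9)
M = 1107/13 (M = -123/(-13/9) = -123*(-9/13) = 1107/13 ≈ 85.154)
w(H) = 0 (w(H) = 0*H = 0)
w(T(1)) + M*((-36 - 34)/(13 + 43)) = 0 + 1107*((-36 - 34)/(13 + 43))/13 = 0 + 1107*(-70/56)/13 = 0 + 1107*(-70*1/56)/13 = 0 + (1107/13)*(-5/4) = 0 - 5535/52 = -5535/52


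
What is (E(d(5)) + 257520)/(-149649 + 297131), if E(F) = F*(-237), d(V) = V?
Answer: 256335/147482 ≈ 1.7381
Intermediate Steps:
E(F) = -237*F
(E(d(5)) + 257520)/(-149649 + 297131) = (-237*5 + 257520)/(-149649 + 297131) = (-1185 + 257520)/147482 = 256335*(1/147482) = 256335/147482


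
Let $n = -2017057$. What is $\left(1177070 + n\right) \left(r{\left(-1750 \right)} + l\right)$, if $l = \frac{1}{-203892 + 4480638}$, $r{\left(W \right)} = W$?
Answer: $\frac{6286719323188513}{4276746} \approx 1.47 \cdot 10^{9}$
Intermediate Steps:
$l = \frac{1}{4276746} \approx 2.3382 \cdot 10^{-7}$
$\left(1177070 + n\right) \left(r{\left(-1750 \right)} + l\right) = \left(1177070 - 2017057\right) \left(-1750 + \frac{1}{4276746}\right) = \left(-839987\right) \left(- \frac{7484305499}{4276746}\right) = \frac{6286719323188513}{4276746}$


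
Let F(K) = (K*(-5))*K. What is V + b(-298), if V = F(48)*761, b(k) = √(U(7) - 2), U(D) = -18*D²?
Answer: -8766720 + 2*I*√221 ≈ -8.7667e+6 + 29.732*I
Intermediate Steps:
F(K) = -5*K² (F(K) = (-5*K)*K = -5*K²)
b(k) = 2*I*√221 (b(k) = √(-18*7² - 2) = √(-18*49 - 2) = √(-882 - 2) = √(-884) = 2*I*√221)
V = -8766720 (V = -5*48²*761 = -5*2304*761 = -11520*761 = -8766720)
V + b(-298) = -8766720 + 2*I*√221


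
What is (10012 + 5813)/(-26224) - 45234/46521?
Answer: -213601249/135551856 ≈ -1.5758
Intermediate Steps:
(10012 + 5813)/(-26224) - 45234/46521 = 15825*(-1/26224) - 45234*1/46521 = -15825/26224 - 5026/5169 = -213601249/135551856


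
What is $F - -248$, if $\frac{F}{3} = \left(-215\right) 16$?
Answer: $-10072$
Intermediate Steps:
$F = -10320$ ($F = 3 \left(\left(-215\right) 16\right) = 3 \left(-3440\right) = -10320$)
$F - -248 = -10320 - -248 = -10320 + 248 = -10072$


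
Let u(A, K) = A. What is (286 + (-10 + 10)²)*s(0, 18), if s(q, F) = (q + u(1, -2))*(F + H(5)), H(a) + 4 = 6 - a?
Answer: 4290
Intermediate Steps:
H(a) = 2 - a (H(a) = -4 + (6 - a) = 2 - a)
s(q, F) = (1 + q)*(-3 + F) (s(q, F) = (q + 1)*(F + (2 - 1*5)) = (1 + q)*(F + (2 - 5)) = (1 + q)*(F - 3) = (1 + q)*(-3 + F))
(286 + (-10 + 10)²)*s(0, 18) = (286 + (-10 + 10)²)*(-3 + 18 - 3*0 + 18*0) = (286 + 0²)*(-3 + 18 + 0 + 0) = (286 + 0)*15 = 286*15 = 4290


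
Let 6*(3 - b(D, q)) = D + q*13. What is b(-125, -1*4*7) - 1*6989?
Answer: -13809/2 ≈ -6904.5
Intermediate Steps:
b(D, q) = 3 - 13*q/6 - D/6 (b(D, q) = 3 - (D + q*13)/6 = 3 - (D + 13*q)/6 = 3 + (-13*q/6 - D/6) = 3 - 13*q/6 - D/6)
b(-125, -1*4*7) - 1*6989 = (3 - 13*(-1*4)*7/6 - 1/6*(-125)) - 1*6989 = (3 - (-26)*7/3 + 125/6) - 6989 = (3 - 13/6*(-28) + 125/6) - 6989 = (3 + 182/3 + 125/6) - 6989 = 169/2 - 6989 = -13809/2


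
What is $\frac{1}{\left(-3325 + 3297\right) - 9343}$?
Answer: $- \frac{1}{9371} \approx -0.00010671$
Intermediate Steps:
$\frac{1}{\left(-3325 + 3297\right) - 9343} = \frac{1}{-28 - 9343} = \frac{1}{-9371} = - \frac{1}{9371}$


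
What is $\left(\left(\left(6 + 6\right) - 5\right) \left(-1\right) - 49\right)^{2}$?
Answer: $3136$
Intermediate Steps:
$\left(\left(\left(6 + 6\right) - 5\right) \left(-1\right) - 49\right)^{2} = \left(\left(12 - 5\right) \left(-1\right) - 49\right)^{2} = \left(7 \left(-1\right) - 49\right)^{2} = \left(-7 - 49\right)^{2} = \left(-56\right)^{2} = 3136$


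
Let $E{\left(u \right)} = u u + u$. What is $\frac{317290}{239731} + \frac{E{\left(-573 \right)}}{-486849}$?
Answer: $\frac{2299971078}{3536751443} \approx 0.65031$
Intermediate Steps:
$E{\left(u \right)} = u + u^{2}$ ($E{\left(u \right)} = u^{2} + u = u + u^{2}$)
$\frac{317290}{239731} + \frac{E{\left(-573 \right)}}{-486849} = \frac{317290}{239731} + \frac{\left(-573\right) \left(1 - 573\right)}{-486849} = 317290 \cdot \frac{1}{239731} + \left(-573\right) \left(-572\right) \left(- \frac{1}{486849}\right) = \frac{317290}{239731} + 327756 \left(- \frac{1}{486849}\right) = \frac{317290}{239731} - \frac{9932}{14753} = \frac{2299971078}{3536751443}$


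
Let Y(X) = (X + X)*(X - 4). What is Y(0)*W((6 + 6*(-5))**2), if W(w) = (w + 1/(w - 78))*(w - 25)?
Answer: 0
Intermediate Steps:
Y(X) = 2*X*(-4 + X) (Y(X) = (2*X)*(-4 + X) = 2*X*(-4 + X))
W(w) = (-25 + w)*(w + 1/(-78 + w)) (W(w) = (w + 1/(-78 + w))*(-25 + w) = (-25 + w)*(w + 1/(-78 + w)))
Y(0)*W((6 + 6*(-5))**2) = (2*0*(-4 + 0))*((-25 + ((6 + 6*(-5))**2)**3 - 103*(6 + 6*(-5))**4 + 1951*(6 + 6*(-5))**2)/(-78 + (6 + 6*(-5))**2)) = (2*0*(-4))*((-25 + ((6 - 30)**2)**3 - 103*(6 - 30)**4 + 1951*(6 - 30)**2)/(-78 + (6 - 30)**2)) = 0*((-25 + ((-24)**2)**3 - 103*((-24)**2)**2 + 1951*(-24)**2)/(-78 + (-24)**2)) = 0*((-25 + 576**3 - 103*576**2 + 1951*576)/(-78 + 576)) = 0*((-25 + 191102976 - 103*331776 + 1123776)/498) = 0*((-25 + 191102976 - 34172928 + 1123776)/498) = 0*((1/498)*158053799) = 0*(158053799/498) = 0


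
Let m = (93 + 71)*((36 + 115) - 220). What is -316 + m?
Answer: -11632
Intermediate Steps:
m = -11316 (m = 164*(151 - 220) = 164*(-69) = -11316)
-316 + m = -316 - 11316 = -11632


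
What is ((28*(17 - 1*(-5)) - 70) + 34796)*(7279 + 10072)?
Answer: 613219042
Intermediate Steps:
((28*(17 - 1*(-5)) - 70) + 34796)*(7279 + 10072) = ((28*(17 + 5) - 70) + 34796)*17351 = ((28*22 - 70) + 34796)*17351 = ((616 - 70) + 34796)*17351 = (546 + 34796)*17351 = 35342*17351 = 613219042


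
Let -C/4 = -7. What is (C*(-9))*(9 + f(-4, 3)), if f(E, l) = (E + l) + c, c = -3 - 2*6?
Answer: 1764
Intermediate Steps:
C = 28 (C = -4*(-7) = 28)
c = -15 (c = -3 - 12 = -15)
f(E, l) = -15 + E + l (f(E, l) = (E + l) - 15 = -15 + E + l)
(C*(-9))*(9 + f(-4, 3)) = (28*(-9))*(9 + (-15 - 4 + 3)) = -252*(9 - 16) = -252*(-7) = 1764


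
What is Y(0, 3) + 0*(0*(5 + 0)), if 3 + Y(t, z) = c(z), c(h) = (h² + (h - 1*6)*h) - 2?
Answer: -5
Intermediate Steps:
c(h) = -2 + h² + h*(-6 + h) (c(h) = (h² + (h - 6)*h) - 2 = (h² + (-6 + h)*h) - 2 = (h² + h*(-6 + h)) - 2 = -2 + h² + h*(-6 + h))
Y(t, z) = -5 - 6*z + 2*z² (Y(t, z) = -3 + (-2 - 6*z + 2*z²) = -5 - 6*z + 2*z²)
Y(0, 3) + 0*(0*(5 + 0)) = (-5 - 6*3 + 2*3²) + 0*(0*(5 + 0)) = (-5 - 18 + 2*9) + 0*(0*5) = (-5 - 18 + 18) + 0*0 = -5 + 0 = -5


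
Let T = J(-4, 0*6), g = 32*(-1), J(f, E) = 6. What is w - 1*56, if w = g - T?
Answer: -94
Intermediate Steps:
g = -32
T = 6
w = -38 (w = -32 - 1*6 = -32 - 6 = -38)
w - 1*56 = -38 - 1*56 = -38 - 56 = -94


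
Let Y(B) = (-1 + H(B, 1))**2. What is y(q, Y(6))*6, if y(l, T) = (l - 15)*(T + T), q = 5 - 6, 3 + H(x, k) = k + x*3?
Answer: -43200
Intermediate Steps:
H(x, k) = -3 + k + 3*x (H(x, k) = -3 + (k + x*3) = -3 + (k + 3*x) = -3 + k + 3*x)
q = -1
Y(B) = (-3 + 3*B)**2 (Y(B) = (-1 + (-3 + 1 + 3*B))**2 = (-1 + (-2 + 3*B))**2 = (-3 + 3*B)**2)
y(l, T) = 2*T*(-15 + l) (y(l, T) = (-15 + l)*(2*T) = 2*T*(-15 + l))
y(q, Y(6))*6 = (2*(9*(-1 + 6)**2)*(-15 - 1))*6 = (2*(9*5**2)*(-16))*6 = (2*(9*25)*(-16))*6 = (2*225*(-16))*6 = -7200*6 = -43200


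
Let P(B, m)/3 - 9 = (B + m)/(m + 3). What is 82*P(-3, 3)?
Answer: 2214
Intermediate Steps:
P(B, m) = 27 + 3*(B + m)/(3 + m) (P(B, m) = 27 + 3*((B + m)/(m + 3)) = 27 + 3*((B + m)/(3 + m)) = 27 + 3*(B + m)/(3 + m))
82*P(-3, 3) = 82*(3*(27 - 3 + 10*3)/(3 + 3)) = 82*(3*(27 - 3 + 30)/6) = 82*(3*(⅙)*54) = 82*27 = 2214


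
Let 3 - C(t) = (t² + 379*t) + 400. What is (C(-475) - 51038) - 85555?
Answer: -182590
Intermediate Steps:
C(t) = -397 - t² - 379*t (C(t) = 3 - ((t² + 379*t) + 400) = 3 - (400 + t² + 379*t) = 3 + (-400 - t² - 379*t) = -397 - t² - 379*t)
(C(-475) - 51038) - 85555 = ((-397 - 1*(-475)² - 379*(-475)) - 51038) - 85555 = ((-397 - 1*225625 + 180025) - 51038) - 85555 = ((-397 - 225625 + 180025) - 51038) - 85555 = (-45997 - 51038) - 85555 = -97035 - 85555 = -182590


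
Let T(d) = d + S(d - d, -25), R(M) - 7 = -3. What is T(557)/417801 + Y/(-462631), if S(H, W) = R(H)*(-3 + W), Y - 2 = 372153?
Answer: -155280860360/193287694431 ≈ -0.80337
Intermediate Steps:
Y = 372155 (Y = 2 + 372153 = 372155)
R(M) = 4 (R(M) = 7 - 3 = 4)
S(H, W) = -12 + 4*W (S(H, W) = 4*(-3 + W) = -12 + 4*W)
T(d) = -112 + d (T(d) = d + (-12 + 4*(-25)) = d + (-12 - 100) = d - 112 = -112 + d)
T(557)/417801 + Y/(-462631) = (-112 + 557)/417801 + 372155/(-462631) = 445*(1/417801) + 372155*(-1/462631) = 445/417801 - 372155/462631 = -155280860360/193287694431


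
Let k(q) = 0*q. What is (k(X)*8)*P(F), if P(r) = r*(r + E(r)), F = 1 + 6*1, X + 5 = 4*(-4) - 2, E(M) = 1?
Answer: 0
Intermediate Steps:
X = -23 (X = -5 + (4*(-4) - 2) = -5 + (-16 - 2) = -5 - 18 = -23)
F = 7 (F = 1 + 6 = 7)
k(q) = 0
P(r) = r*(1 + r) (P(r) = r*(r + 1) = r*(1 + r))
(k(X)*8)*P(F) = (0*8)*(7*(1 + 7)) = 0*(7*8) = 0*56 = 0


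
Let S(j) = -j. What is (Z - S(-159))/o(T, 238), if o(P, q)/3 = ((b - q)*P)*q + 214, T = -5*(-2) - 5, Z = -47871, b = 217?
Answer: 8005/12388 ≈ 0.64619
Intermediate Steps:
T = 5 (T = 10 - 5 = 5)
o(P, q) = 642 + 3*P*q*(217 - q) (o(P, q) = 3*(((217 - q)*P)*q + 214) = 3*((P*(217 - q))*q + 214) = 3*(P*q*(217 - q) + 214) = 3*(214 + P*q*(217 - q)) = 642 + 3*P*q*(217 - q))
(Z - S(-159))/o(T, 238) = (-47871 - (-1)*(-159))/(642 - 3*5*238² + 651*5*238) = (-47871 - 1*159)/(642 - 3*5*56644 + 774690) = (-47871 - 159)/(642 - 849660 + 774690) = -48030/(-74328) = -48030*(-1/74328) = 8005/12388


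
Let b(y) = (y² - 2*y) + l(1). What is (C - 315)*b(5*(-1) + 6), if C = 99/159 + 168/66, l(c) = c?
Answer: 0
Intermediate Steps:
C = 1847/583 (C = 99*(1/159) + 168*(1/66) = 33/53 + 28/11 = 1847/583 ≈ 3.1681)
b(y) = 1 + y² - 2*y (b(y) = (y² - 2*y) + 1 = 1 + y² - 2*y)
(C - 315)*b(5*(-1) + 6) = (1847/583 - 315)*(1 + (5*(-1) + 6)² - 2*(5*(-1) + 6)) = -181798*(1 + (-5 + 6)² - 2*(-5 + 6))/583 = -181798*(1 + 1² - 2*1)/583 = -181798*(1 + 1 - 2)/583 = -181798/583*0 = 0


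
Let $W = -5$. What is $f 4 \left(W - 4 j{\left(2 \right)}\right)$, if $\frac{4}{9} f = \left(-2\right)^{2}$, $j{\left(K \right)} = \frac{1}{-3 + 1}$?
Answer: $-108$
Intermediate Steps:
$j{\left(K \right)} = - \frac{1}{2}$ ($j{\left(K \right)} = \frac{1}{-2} = - \frac{1}{2}$)
$f = 9$ ($f = \frac{9 \left(-2\right)^{2}}{4} = \frac{9}{4} \cdot 4 = 9$)
$f 4 \left(W - 4 j{\left(2 \right)}\right) = 9 \cdot 4 \left(-5 - -2\right) = 9 \cdot 4 \left(-5 + 2\right) = 9 \cdot 4 \left(-3\right) = 9 \left(-12\right) = -108$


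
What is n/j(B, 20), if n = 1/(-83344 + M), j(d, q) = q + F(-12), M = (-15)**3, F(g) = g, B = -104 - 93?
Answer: -1/693752 ≈ -1.4414e-6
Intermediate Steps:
B = -197
M = -3375
j(d, q) = -12 + q (j(d, q) = q - 12 = -12 + q)
n = -1/86719 (n = 1/(-83344 - 3375) = 1/(-86719) = -1/86719 ≈ -1.1531e-5)
n/j(B, 20) = -1/(86719*(-12 + 20)) = -1/86719/8 = -1/86719*1/8 = -1/693752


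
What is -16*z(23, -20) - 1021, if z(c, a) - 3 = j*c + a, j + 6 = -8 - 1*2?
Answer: 5139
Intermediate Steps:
j = -16 (j = -6 + (-8 - 1*2) = -6 + (-8 - 2) = -6 - 10 = -16)
z(c, a) = 3 + a - 16*c (z(c, a) = 3 + (-16*c + a) = 3 + (a - 16*c) = 3 + a - 16*c)
-16*z(23, -20) - 1021 = -16*(3 - 20 - 16*23) - 1021 = -16*(3 - 20 - 368) - 1021 = -16*(-385) - 1021 = 6160 - 1021 = 5139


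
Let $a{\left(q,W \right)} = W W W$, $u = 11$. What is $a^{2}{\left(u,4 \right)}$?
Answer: $4096$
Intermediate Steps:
$a{\left(q,W \right)} = W^{3}$ ($a{\left(q,W \right)} = W^{2} W = W^{3}$)
$a^{2}{\left(u,4 \right)} = \left(4^{3}\right)^{2} = 64^{2} = 4096$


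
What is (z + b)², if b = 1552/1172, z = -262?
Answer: 5833598884/85849 ≈ 67952.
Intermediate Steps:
b = 388/293 (b = 1552*(1/1172) = 388/293 ≈ 1.3242)
(z + b)² = (-262 + 388/293)² = (-76378/293)² = 5833598884/85849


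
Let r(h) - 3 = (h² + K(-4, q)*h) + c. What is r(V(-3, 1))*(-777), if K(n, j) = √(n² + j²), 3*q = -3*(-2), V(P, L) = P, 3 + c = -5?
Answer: -3108 + 4662*√5 ≈ 7316.5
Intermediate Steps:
c = -8 (c = -3 - 5 = -8)
q = 2 (q = (-3*(-2))/3 = (⅓)*6 = 2)
K(n, j) = √(j² + n²)
r(h) = -5 + h² + 2*h*√5 (r(h) = 3 + ((h² + √(2² + (-4)²)*h) - 8) = 3 + ((h² + √(4 + 16)*h) - 8) = 3 + ((h² + √20*h) - 8) = 3 + ((h² + (2*√5)*h) - 8) = 3 + ((h² + 2*h*√5) - 8) = 3 + (-8 + h² + 2*h*√5) = -5 + h² + 2*h*√5)
r(V(-3, 1))*(-777) = (-5 + (-3)² + 2*(-3)*√5)*(-777) = (-5 + 9 - 6*√5)*(-777) = (4 - 6*√5)*(-777) = -3108 + 4662*√5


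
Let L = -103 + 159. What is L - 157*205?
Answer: -32129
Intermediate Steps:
L = 56
L - 157*205 = 56 - 157*205 = 56 - 32185 = -32129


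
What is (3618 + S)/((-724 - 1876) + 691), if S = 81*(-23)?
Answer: -1755/1909 ≈ -0.91933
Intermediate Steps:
S = -1863
(3618 + S)/((-724 - 1876) + 691) = (3618 - 1863)/((-724 - 1876) + 691) = 1755/(-2600 + 691) = 1755/(-1909) = 1755*(-1/1909) = -1755/1909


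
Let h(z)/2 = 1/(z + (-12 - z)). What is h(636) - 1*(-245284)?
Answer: 1471703/6 ≈ 2.4528e+5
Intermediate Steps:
h(z) = -1/6 (h(z) = 2/(z + (-12 - z)) = 2/(-12) = 2*(-1/12) = -1/6)
h(636) - 1*(-245284) = -1/6 - 1*(-245284) = -1/6 + 245284 = 1471703/6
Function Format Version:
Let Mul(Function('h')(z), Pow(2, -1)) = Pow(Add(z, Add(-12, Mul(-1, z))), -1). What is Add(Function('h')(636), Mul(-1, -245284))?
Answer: Rational(1471703, 6) ≈ 2.4528e+5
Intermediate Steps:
Function('h')(z) = Rational(-1, 6) (Function('h')(z) = Mul(2, Pow(Add(z, Add(-12, Mul(-1, z))), -1)) = Mul(2, Pow(-12, -1)) = Mul(2, Rational(-1, 12)) = Rational(-1, 6))
Add(Function('h')(636), Mul(-1, -245284)) = Add(Rational(-1, 6), Mul(-1, -245284)) = Add(Rational(-1, 6), 245284) = Rational(1471703, 6)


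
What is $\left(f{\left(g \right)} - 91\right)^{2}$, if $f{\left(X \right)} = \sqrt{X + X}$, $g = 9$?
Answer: $8299 - 546 \sqrt{2} \approx 7526.8$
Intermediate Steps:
$f{\left(X \right)} = \sqrt{2} \sqrt{X}$ ($f{\left(X \right)} = \sqrt{2 X} = \sqrt{2} \sqrt{X}$)
$\left(f{\left(g \right)} - 91\right)^{2} = \left(\sqrt{2} \sqrt{9} - 91\right)^{2} = \left(\sqrt{2} \cdot 3 - 91\right)^{2} = \left(3 \sqrt{2} - 91\right)^{2} = \left(-91 + 3 \sqrt{2}\right)^{2}$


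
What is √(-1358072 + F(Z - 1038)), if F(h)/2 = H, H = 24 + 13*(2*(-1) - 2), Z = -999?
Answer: 4*I*√84883 ≈ 1165.4*I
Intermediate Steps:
H = -28 (H = 24 + 13*(-2 - 2) = 24 + 13*(-4) = 24 - 52 = -28)
F(h) = -56 (F(h) = 2*(-28) = -56)
√(-1358072 + F(Z - 1038)) = √(-1358072 - 56) = √(-1358128) = 4*I*√84883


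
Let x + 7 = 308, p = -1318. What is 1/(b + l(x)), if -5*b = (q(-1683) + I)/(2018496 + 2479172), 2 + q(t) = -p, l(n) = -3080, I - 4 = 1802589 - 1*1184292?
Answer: -22488340/69264706817 ≈ -0.00032467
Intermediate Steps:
I = 618301 (I = 4 + (1802589 - 1*1184292) = 4 + (1802589 - 1184292) = 4 + 618297 = 618301)
x = 301 (x = -7 + 308 = 301)
q(t) = 1316 (q(t) = -2 - 1*(-1318) = -2 + 1318 = 1316)
b = -619617/22488340 (b = -(1316 + 618301)/(5*(2018496 + 2479172)) = -619617/(5*4497668) = -⅕*619617/4497668 = -619617/22488340 ≈ -0.027553)
1/(b + l(x)) = 1/(-619617/22488340 - 3080) = 1/(-69264706817/22488340) = -22488340/69264706817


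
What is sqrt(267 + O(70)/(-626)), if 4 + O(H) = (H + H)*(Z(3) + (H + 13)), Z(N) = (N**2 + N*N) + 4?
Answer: sqrt(23857799)/313 ≈ 15.605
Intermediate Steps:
Z(N) = 4 + 2*N**2 (Z(N) = (N**2 + N**2) + 4 = 2*N**2 + 4 = 4 + 2*N**2)
O(H) = -4 + 2*H*(35 + H) (O(H) = -4 + (H + H)*((4 + 2*3**2) + (H + 13)) = -4 + (2*H)*((4 + 2*9) + (13 + H)) = -4 + (2*H)*((4 + 18) + (13 + H)) = -4 + (2*H)*(22 + (13 + H)) = -4 + (2*H)*(35 + H) = -4 + 2*H*(35 + H))
sqrt(267 + O(70)/(-626)) = sqrt(267 + (-4 + 2*70**2 + 70*70)/(-626)) = sqrt(267 + (-4 + 2*4900 + 4900)*(-1/626)) = sqrt(267 + (-4 + 9800 + 4900)*(-1/626)) = sqrt(267 + 14696*(-1/626)) = sqrt(267 - 7348/313) = sqrt(76223/313) = sqrt(23857799)/313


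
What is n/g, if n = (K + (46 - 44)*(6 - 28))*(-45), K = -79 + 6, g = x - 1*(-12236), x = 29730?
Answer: 5265/41966 ≈ 0.12546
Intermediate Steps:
g = 41966 (g = 29730 - 1*(-12236) = 29730 + 12236 = 41966)
K = -73
n = 5265 (n = (-73 + (46 - 44)*(6 - 28))*(-45) = (-73 + 2*(-22))*(-45) = (-73 - 44)*(-45) = -117*(-45) = 5265)
n/g = 5265/41966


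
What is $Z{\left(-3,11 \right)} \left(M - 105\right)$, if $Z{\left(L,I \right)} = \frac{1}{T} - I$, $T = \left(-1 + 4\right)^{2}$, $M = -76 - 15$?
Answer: $\frac{19208}{9} \approx 2134.2$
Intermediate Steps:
$M = -91$ ($M = -76 - 15 = -91$)
$T = 9$ ($T = 3^{2} = 9$)
$Z{\left(L,I \right)} = \frac{1}{9} - I$
$Z{\left(-3,11 \right)} \left(M - 105\right) = \left(\frac{1}{9} - 11\right) \left(-91 - 105\right) = \left(\frac{1}{9} - 11\right) \left(-196\right) = \left(- \frac{98}{9}\right) \left(-196\right) = \frac{19208}{9}$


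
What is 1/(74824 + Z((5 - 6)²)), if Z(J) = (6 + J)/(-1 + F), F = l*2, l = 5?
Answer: 9/673423 ≈ 1.3365e-5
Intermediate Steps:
F = 10 (F = 5*2 = 10)
Z(J) = ⅔ + J/9 (Z(J) = (6 + J)/(-1 + 10) = (6 + J)/9 = ⅔ + J/9)
1/(74824 + Z((5 - 6)²)) = 1/(74824 + (⅔ + (5 - 6)²/9)) = 1/(74824 + (⅔ + (⅑)*(-1)²)) = 1/(74824 + (⅔ + (⅑)*1)) = 1/(74824 + (⅔ + ⅑)) = 1/(74824 + 7/9) = 1/(673423/9) = 9/673423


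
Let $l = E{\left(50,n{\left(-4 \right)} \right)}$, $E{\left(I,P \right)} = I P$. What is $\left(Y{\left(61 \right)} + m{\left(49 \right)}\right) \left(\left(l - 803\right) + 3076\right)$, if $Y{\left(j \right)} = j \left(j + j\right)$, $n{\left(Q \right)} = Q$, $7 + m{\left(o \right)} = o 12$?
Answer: $16631679$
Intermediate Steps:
$m{\left(o \right)} = -7 + 12 o$ ($m{\left(o \right)} = -7 + o 12 = -7 + 12 o$)
$l = -200$ ($l = 50 \left(-4\right) = -200$)
$Y{\left(j \right)} = 2 j^{2}$ ($Y{\left(j \right)} = j 2 j = 2 j^{2}$)
$\left(Y{\left(61 \right)} + m{\left(49 \right)}\right) \left(\left(l - 803\right) + 3076\right) = \left(2 \cdot 61^{2} + \left(-7 + 12 \cdot 49\right)\right) \left(\left(-200 - 803\right) + 3076\right) = \left(2 \cdot 3721 + \left(-7 + 588\right)\right) \left(\left(-200 - 803\right) + 3076\right) = \left(7442 + 581\right) \left(-1003 + 3076\right) = 8023 \cdot 2073 = 16631679$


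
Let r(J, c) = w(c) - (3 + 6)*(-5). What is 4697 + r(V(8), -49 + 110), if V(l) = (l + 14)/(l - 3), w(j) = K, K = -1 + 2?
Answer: 4743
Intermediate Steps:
K = 1
w(j) = 1
V(l) = (14 + l)/(-3 + l)
r(J, c) = 46 (r(J, c) = 1 - (3 + 6)*(-5) = 1 - 9*(-5) = 1 - 1*(-45) = 1 + 45 = 46)
4697 + r(V(8), -49 + 110) = 4697 + 46 = 4743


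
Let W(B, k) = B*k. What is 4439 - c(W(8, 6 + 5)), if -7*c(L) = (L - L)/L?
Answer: 4439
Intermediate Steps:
c(L) = 0 (c(L) = -(L - L)/(7*L) = -0/L = -⅐*0 = 0)
4439 - c(W(8, 6 + 5)) = 4439 - 1*0 = 4439 + 0 = 4439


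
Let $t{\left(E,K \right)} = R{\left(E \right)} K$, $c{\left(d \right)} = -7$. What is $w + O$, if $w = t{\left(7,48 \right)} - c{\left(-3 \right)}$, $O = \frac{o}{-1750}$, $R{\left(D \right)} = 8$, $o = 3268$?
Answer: $\frac{340491}{875} \approx 389.13$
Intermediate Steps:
$O = - \frac{1634}{875}$ ($O = \frac{3268}{-1750} = 3268 \left(- \frac{1}{1750}\right) = - \frac{1634}{875} \approx -1.8674$)
$t{\left(E,K \right)} = 8 K$
$w = 391$ ($w = 8 \cdot 48 - -7 = 384 + 7 = 391$)
$w + O = 391 - \frac{1634}{875} = \frac{340491}{875}$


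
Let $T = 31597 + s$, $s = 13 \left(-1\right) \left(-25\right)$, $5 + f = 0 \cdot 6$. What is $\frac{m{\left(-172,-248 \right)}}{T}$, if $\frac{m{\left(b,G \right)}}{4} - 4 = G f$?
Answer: $\frac{2488}{15961} \approx 0.15588$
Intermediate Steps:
$f = -5$ ($f = -5 + 0 \cdot 6 = -5 + 0 = -5$)
$s = 325$ ($s = \left(-13\right) \left(-25\right) = 325$)
$m{\left(b,G \right)} = 16 - 20 G$ ($m{\left(b,G \right)} = 16 + 4 G \left(-5\right) = 16 + 4 \left(- 5 G\right) = 16 - 20 G$)
$T = 31922$ ($T = 31597 + 325 = 31922$)
$\frac{m{\left(-172,-248 \right)}}{T} = \frac{16 - -4960}{31922} = \left(16 + 4960\right) \frac{1}{31922} = 4976 \cdot \frac{1}{31922} = \frac{2488}{15961}$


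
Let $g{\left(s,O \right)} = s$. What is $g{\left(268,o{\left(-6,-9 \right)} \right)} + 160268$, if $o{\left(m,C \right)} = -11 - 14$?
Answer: $160536$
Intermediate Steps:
$o{\left(m,C \right)} = -25$ ($o{\left(m,C \right)} = -11 - 14 = -25$)
$g{\left(268,o{\left(-6,-9 \right)} \right)} + 160268 = 268 + 160268 = 160536$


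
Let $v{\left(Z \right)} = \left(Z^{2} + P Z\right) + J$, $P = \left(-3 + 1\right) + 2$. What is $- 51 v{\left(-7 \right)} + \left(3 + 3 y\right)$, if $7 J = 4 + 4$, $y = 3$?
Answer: $- \frac{17817}{7} \approx -2545.3$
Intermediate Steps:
$P = 0$ ($P = -2 + 2 = 0$)
$J = \frac{8}{7}$ ($J = \frac{4 + 4}{7} = \frac{1}{7} \cdot 8 = \frac{8}{7} \approx 1.1429$)
$v{\left(Z \right)} = \frac{8}{7} + Z^{2}$ ($v{\left(Z \right)} = \left(Z^{2} + 0 Z\right) + \frac{8}{7} = \left(Z^{2} + 0\right) + \frac{8}{7} = Z^{2} + \frac{8}{7} = \frac{8}{7} + Z^{2}$)
$- 51 v{\left(-7 \right)} + \left(3 + 3 y\right) = - 51 \left(\frac{8}{7} + \left(-7\right)^{2}\right) + \left(3 + 3 \cdot 3\right) = - 51 \left(\frac{8}{7} + 49\right) + \left(3 + 9\right) = \left(-51\right) \frac{351}{7} + 12 = - \frac{17901}{7} + 12 = - \frac{17817}{7}$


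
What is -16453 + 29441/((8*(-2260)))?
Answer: -297499681/18080 ≈ -16455.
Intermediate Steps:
-16453 + 29441/((8*(-2260))) = -16453 + 29441/(-18080) = -16453 + 29441*(-1/18080) = -16453 - 29441/18080 = -297499681/18080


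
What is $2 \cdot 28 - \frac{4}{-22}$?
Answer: $\frac{618}{11} \approx 56.182$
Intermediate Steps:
$2 \cdot 28 - \frac{4}{-22} = 56 - - \frac{2}{11} = 56 + \frac{2}{11} = \frac{618}{11}$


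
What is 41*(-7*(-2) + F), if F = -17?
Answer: -123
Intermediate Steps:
41*(-7*(-2) + F) = 41*(-7*(-2) - 17) = 41*(14 - 17) = 41*(-3) = -123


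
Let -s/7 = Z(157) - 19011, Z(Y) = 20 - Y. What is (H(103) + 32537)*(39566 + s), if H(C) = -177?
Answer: 5617760720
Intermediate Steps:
s = 134036 (s = -7*((20 - 1*157) - 19011) = -7*((20 - 157) - 19011) = -7*(-137 - 19011) = -7*(-19148) = 134036)
(H(103) + 32537)*(39566 + s) = (-177 + 32537)*(39566 + 134036) = 32360*173602 = 5617760720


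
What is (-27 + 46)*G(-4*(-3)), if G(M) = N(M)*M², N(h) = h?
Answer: 32832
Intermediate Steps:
G(M) = M³ (G(M) = M*M² = M³)
(-27 + 46)*G(-4*(-3)) = (-27 + 46)*(-4*(-3))³ = 19*12³ = 19*1728 = 32832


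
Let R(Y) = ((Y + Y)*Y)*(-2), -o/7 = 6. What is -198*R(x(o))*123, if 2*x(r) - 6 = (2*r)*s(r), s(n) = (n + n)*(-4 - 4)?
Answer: 77584522310856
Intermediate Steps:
s(n) = -16*n (s(n) = (2*n)*(-8) = -16*n)
o = -42 (o = -7*6 = -42)
x(r) = 3 - 16*r² (x(r) = 3 + ((2*r)*(-16*r))/2 = 3 + (-32*r²)/2 = 3 - 16*r²)
R(Y) = -4*Y² (R(Y) = ((2*Y)*Y)*(-2) = (2*Y²)*(-2) = -4*Y²)
-198*R(x(o))*123 = -(-792)*(3 - 16*(-42)²)²*123 = -(-792)*(3 - 16*1764)²*123 = -(-792)*(3 - 28224)²*123 = -(-792)*(-28221)²*123 = -(-792)*796424841*123 = -198*(-3185699364)*123 = 630768474072*123 = 77584522310856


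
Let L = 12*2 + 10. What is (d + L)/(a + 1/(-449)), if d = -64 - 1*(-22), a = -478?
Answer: 3592/214623 ≈ 0.016736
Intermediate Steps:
L = 34 (L = 24 + 10 = 34)
d = -42 (d = -64 + 22 = -42)
(d + L)/(a + 1/(-449)) = (-42 + 34)/(-478 + 1/(-449)) = -8/(-478 - 1/449) = -8/(-214623/449) = -8*(-449/214623) = 3592/214623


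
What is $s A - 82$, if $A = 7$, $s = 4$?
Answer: $-54$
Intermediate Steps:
$s A - 82 = 4 \cdot 7 - 82 = 28 - 82 = -54$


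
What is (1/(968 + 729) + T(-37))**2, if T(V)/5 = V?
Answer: 98560835136/2879809 ≈ 34225.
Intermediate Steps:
T(V) = 5*V
(1/(968 + 729) + T(-37))**2 = (1/(968 + 729) + 5*(-37))**2 = (1/1697 - 185)**2 = (-313944/1697)**2 = 98560835136/2879809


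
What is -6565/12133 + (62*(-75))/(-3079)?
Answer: 36204815/37357507 ≈ 0.96914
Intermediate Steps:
-6565/12133 + (62*(-75))/(-3079) = -6565*1/12133 - 4650*(-1/3079) = -6565/12133 + 4650/3079 = 36204815/37357507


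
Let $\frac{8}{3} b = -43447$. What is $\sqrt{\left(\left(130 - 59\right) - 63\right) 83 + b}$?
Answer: $\frac{i \sqrt{250058}}{4} \approx 125.01 i$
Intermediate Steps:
$b = - \frac{130341}{8}$ ($b = \frac{3}{8} \left(-43447\right) = - \frac{130341}{8} \approx -16293.0$)
$\sqrt{\left(\left(130 - 59\right) - 63\right) 83 + b} = \sqrt{\left(\left(130 - 59\right) - 63\right) 83 - \frac{130341}{8}} = \sqrt{\left(71 - 63\right) 83 - \frac{130341}{8}} = \sqrt{8 \cdot 83 - \frac{130341}{8}} = \sqrt{664 - \frac{130341}{8}} = \sqrt{- \frac{125029}{8}} = \frac{i \sqrt{250058}}{4}$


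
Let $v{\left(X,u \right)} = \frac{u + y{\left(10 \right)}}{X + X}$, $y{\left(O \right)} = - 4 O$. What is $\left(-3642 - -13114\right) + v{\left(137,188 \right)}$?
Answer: $\frac{1297738}{137} \approx 9472.5$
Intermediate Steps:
$v{\left(X,u \right)} = \frac{-40 + u}{2 X}$ ($v{\left(X,u \right)} = \frac{u - 40}{X + X} = \frac{u - 40}{2 X} = \left(-40 + u\right) \frac{1}{2 X} = \frac{-40 + u}{2 X}$)
$\left(-3642 - -13114\right) + v{\left(137,188 \right)} = \left(-3642 - -13114\right) + \frac{-40 + 188}{2 \cdot 137} = \left(-3642 + 13114\right) + \frac{1}{2} \cdot \frac{1}{137} \cdot 148 = 9472 + \frac{74}{137} = \frac{1297738}{137}$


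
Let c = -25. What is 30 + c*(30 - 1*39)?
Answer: 255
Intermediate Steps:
30 + c*(30 - 1*39) = 30 - 25*(30 - 1*39) = 30 - 25*(30 - 39) = 30 - 25*(-9) = 30 + 225 = 255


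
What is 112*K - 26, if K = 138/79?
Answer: 13402/79 ≈ 169.65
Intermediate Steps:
K = 138/79 (K = 138*(1/79) = 138/79 ≈ 1.7468)
112*K - 26 = 112*(138/79) - 26 = 15456/79 - 26 = 13402/79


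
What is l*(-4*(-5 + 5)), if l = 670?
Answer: 0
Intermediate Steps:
l*(-4*(-5 + 5)) = 670*(-4*(-5 + 5)) = 670*(-4*0) = 670*0 = 0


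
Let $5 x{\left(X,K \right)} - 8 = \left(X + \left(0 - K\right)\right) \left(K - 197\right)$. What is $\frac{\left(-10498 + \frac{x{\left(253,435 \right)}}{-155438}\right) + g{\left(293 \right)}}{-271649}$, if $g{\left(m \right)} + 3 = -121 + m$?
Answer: $\frac{4013776101}{105561443155} \approx 0.038023$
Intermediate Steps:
$x{\left(X,K \right)} = \frac{8}{5} + \frac{\left(-197 + K\right) \left(X - K\right)}{5}$ ($x{\left(X,K \right)} = \frac{8}{5} + \frac{\left(X + \left(0 - K\right)\right) \left(K - 197\right)}{5} = \frac{8}{5} + \frac{\left(X - K\right) \left(-197 + K\right)}{5} = \frac{8}{5} + \frac{\left(-197 + K\right) \left(X - K\right)}{5}$)
$g{\left(m \right)} = -124 + m$ ($g{\left(m \right)} = -3 + \left(-121 + m\right) = -124 + m$)
$\frac{\left(-10498 + \frac{x{\left(253,435 \right)}}{-155438}\right) + g{\left(293 \right)}}{-271649} = \frac{\left(-10498 + \frac{\frac{8}{5} - \frac{49841}{5} - \frac{435^{2}}{5} + \frac{197}{5} \cdot 435 + \frac{1}{5} \cdot 435 \cdot 253}{-155438}\right) + \left(-124 + 293\right)}{-271649} = \left(\left(-10498 + \left(\frac{8}{5} - \frac{49841}{5} - 37845 + 17139 + 22011\right) \left(- \frac{1}{155438}\right)\right) + 169\right) \left(- \frac{1}{271649}\right) = \left(\left(-10498 - - \frac{21654}{388595}\right) + 169\right) \left(- \frac{1}{271649}\right) = \left(\left(-10498 + \frac{21654}{388595}\right) + 169\right) \left(- \frac{1}{271649}\right) = \left(- \frac{4079448656}{388595} + 169\right) \left(- \frac{1}{271649}\right) = \left(- \frac{4013776101}{388595}\right) \left(- \frac{1}{271649}\right) = \frac{4013776101}{105561443155}$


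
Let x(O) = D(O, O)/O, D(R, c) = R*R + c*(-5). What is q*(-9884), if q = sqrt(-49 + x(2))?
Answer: -19768*I*sqrt(13) ≈ -71275.0*I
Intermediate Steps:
D(R, c) = R**2 - 5*c
x(O) = (O**2 - 5*O)/O
q = 2*I*sqrt(13) (q = sqrt(-49 + (-5 + 2)) = sqrt(-49 - 3) = sqrt(-52) = 2*I*sqrt(13) ≈ 7.2111*I)
q*(-9884) = (2*I*sqrt(13))*(-9884) = -19768*I*sqrt(13)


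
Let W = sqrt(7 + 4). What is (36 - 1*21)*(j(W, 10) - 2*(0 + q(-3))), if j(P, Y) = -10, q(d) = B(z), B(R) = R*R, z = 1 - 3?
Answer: -270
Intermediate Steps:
z = -2
B(R) = R**2
q(d) = 4 (q(d) = (-2)**2 = 4)
W = sqrt(11) ≈ 3.3166
(36 - 1*21)*(j(W, 10) - 2*(0 + q(-3))) = (36 - 1*21)*(-10 - 2*(0 + 4)) = (36 - 21)*(-10 - 2*4) = 15*(-10 - 8) = 15*(-18) = -270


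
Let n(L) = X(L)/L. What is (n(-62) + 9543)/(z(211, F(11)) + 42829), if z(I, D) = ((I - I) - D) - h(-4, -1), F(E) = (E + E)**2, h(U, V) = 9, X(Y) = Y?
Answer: 1193/5292 ≈ 0.22543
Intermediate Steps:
n(L) = 1 (n(L) = L/L = 1)
F(E) = 4*E**2 (F(E) = (2*E)**2 = 4*E**2)
z(I, D) = -9 - D (z(I, D) = ((I - I) - D) - 1*9 = (0 - D) - 9 = -D - 9 = -9 - D)
(n(-62) + 9543)/(z(211, F(11)) + 42829) = (1 + 9543)/((-9 - 4*11**2) + 42829) = 9544/((-9 - 4*121) + 42829) = 9544/((-9 - 1*484) + 42829) = 9544/((-9 - 484) + 42829) = 9544/(-493 + 42829) = 9544/42336 = 9544*(1/42336) = 1193/5292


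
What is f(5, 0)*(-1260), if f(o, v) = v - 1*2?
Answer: 2520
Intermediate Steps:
f(o, v) = -2 + v (f(o, v) = v - 2 = -2 + v)
f(5, 0)*(-1260) = (-2 + 0)*(-1260) = -2*(-1260) = 2520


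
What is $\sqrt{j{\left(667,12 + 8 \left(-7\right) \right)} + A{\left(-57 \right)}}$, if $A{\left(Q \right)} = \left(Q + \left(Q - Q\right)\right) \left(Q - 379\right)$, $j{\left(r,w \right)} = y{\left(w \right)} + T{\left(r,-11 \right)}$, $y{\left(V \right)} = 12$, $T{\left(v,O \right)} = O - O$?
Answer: $4 \sqrt{1554} \approx 157.68$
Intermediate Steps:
$T{\left(v,O \right)} = 0$
$j{\left(r,w \right)} = 12$ ($j{\left(r,w \right)} = 12 + 0 = 12$)
$A{\left(Q \right)} = Q \left(-379 + Q\right)$ ($A{\left(Q \right)} = \left(Q + 0\right) \left(-379 + Q\right) = Q \left(-379 + Q\right)$)
$\sqrt{j{\left(667,12 + 8 \left(-7\right) \right)} + A{\left(-57 \right)}} = \sqrt{12 - 57 \left(-379 - 57\right)} = \sqrt{12 - -24852} = \sqrt{12 + 24852} = \sqrt{24864} = 4 \sqrt{1554}$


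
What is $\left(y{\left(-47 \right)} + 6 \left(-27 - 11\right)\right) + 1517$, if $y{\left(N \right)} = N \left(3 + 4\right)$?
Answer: $960$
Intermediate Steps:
$y{\left(N \right)} = 7 N$ ($y{\left(N \right)} = N 7 = 7 N$)
$\left(y{\left(-47 \right)} + 6 \left(-27 - 11\right)\right) + 1517 = \left(7 \left(-47\right) + 6 \left(-27 - 11\right)\right) + 1517 = \left(-329 + 6 \left(-38\right)\right) + 1517 = \left(-329 - 228\right) + 1517 = -557 + 1517 = 960$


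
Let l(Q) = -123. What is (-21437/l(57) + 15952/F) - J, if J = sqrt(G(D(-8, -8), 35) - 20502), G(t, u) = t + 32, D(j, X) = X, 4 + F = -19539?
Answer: 416981195/2403789 - I*sqrt(20478) ≈ 173.47 - 143.1*I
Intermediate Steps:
F = -19543 (F = -4 - 19539 = -19543)
G(t, u) = 32 + t
J = I*sqrt(20478) (J = sqrt((32 - 8) - 20502) = sqrt(24 - 20502) = sqrt(-20478) = I*sqrt(20478) ≈ 143.1*I)
(-21437/l(57) + 15952/F) - J = (-21437/(-123) + 15952/(-19543)) - I*sqrt(20478) = (-21437*(-1/123) + 15952*(-1/19543)) - I*sqrt(20478) = (21437/123 - 15952/19543) - I*sqrt(20478) = 416981195/2403789 - I*sqrt(20478)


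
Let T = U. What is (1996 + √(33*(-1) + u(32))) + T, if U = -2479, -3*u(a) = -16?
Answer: -483 + I*√249/3 ≈ -483.0 + 5.2599*I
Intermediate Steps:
u(a) = 16/3 (u(a) = -⅓*(-16) = 16/3)
T = -2479
(1996 + √(33*(-1) + u(32))) + T = (1996 + √(33*(-1) + 16/3)) - 2479 = (1996 + √(-33 + 16/3)) - 2479 = (1996 + √(-83/3)) - 2479 = (1996 + I*√249/3) - 2479 = -483 + I*√249/3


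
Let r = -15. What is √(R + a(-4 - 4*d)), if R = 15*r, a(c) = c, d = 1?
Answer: I*√233 ≈ 15.264*I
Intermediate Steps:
R = -225 (R = 15*(-15) = -225)
√(R + a(-4 - 4*d)) = √(-225 + (-4 - 4*1)) = √(-225 + (-4 - 4)) = √(-225 - 8) = √(-233) = I*√233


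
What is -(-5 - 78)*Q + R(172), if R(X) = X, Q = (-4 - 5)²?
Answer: 6895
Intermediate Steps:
Q = 81 (Q = (-9)² = 81)
-(-5 - 78)*Q + R(172) = -(-5 - 78)*81 + 172 = -(-83)*81 + 172 = -1*(-6723) + 172 = 6723 + 172 = 6895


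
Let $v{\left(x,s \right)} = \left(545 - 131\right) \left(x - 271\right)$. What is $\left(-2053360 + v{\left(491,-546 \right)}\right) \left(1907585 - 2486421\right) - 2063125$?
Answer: $1135836242955$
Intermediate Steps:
$v{\left(x,s \right)} = -112194 + 414 x$ ($v{\left(x,s \right)} = 414 \left(-271 + x\right) = -112194 + 414 x$)
$\left(-2053360 + v{\left(491,-546 \right)}\right) \left(1907585 - 2486421\right) - 2063125 = \left(-2053360 + \left(-112194 + 414 \cdot 491\right)\right) \left(1907585 - 2486421\right) - 2063125 = \left(-2053360 + \left(-112194 + 203274\right)\right) \left(-578836\right) - 2063125 = \left(-2053360 + 91080\right) \left(-578836\right) - 2063125 = \left(-1962280\right) \left(-578836\right) - 2063125 = 1135838306080 - 2063125 = 1135836242955$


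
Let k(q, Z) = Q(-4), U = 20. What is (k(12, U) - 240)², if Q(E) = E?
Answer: 59536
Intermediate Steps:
k(q, Z) = -4
(k(12, U) - 240)² = (-4 - 240)² = (-244)² = 59536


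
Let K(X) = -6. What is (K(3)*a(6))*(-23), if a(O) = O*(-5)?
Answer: -4140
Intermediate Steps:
a(O) = -5*O
(K(3)*a(6))*(-23) = -(-30)*6*(-23) = -6*(-30)*(-23) = 180*(-23) = -4140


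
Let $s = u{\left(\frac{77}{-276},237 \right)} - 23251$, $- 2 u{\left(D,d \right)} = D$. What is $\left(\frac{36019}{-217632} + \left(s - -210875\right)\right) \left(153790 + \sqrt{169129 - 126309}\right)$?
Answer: $\frac{72216597183843385}{2502768} + \frac{939158556263 \sqrt{10705}}{2502768} \approx 2.8894 \cdot 10^{10}$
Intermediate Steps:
$u{\left(D,d \right)} = - \frac{D}{2}$
$s = - \frac{12834475}{552}$ ($s = - \frac{77 \frac{1}{-276}}{2} - 23251 = - \frac{77 \left(- \frac{1}{276}\right)}{2} - 23251 = \left(- \frac{1}{2}\right) \left(- \frac{77}{276}\right) - 23251 = \frac{77}{552} - 23251 = - \frac{12834475}{552} \approx -23251.0$)
$\left(\frac{36019}{-217632} + \left(s - -210875\right)\right) \left(153790 + \sqrt{169129 - 126309}\right) = \left(\frac{36019}{-217632} - - \frac{103568525}{552}\right) \left(153790 + \sqrt{169129 - 126309}\right) = \left(36019 \left(- \frac{1}{217632}\right) + \left(- \frac{12834475}{552} + 210875\right)\right) \left(153790 + \sqrt{42820}\right) = \left(- \frac{36019}{217632} + \frac{103568525}{552}\right) \left(153790 + 2 \sqrt{10705}\right) = \frac{939158556263 \left(153790 + 2 \sqrt{10705}\right)}{5005536} = \frac{72216597183843385}{2502768} + \frac{939158556263 \sqrt{10705}}{2502768}$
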